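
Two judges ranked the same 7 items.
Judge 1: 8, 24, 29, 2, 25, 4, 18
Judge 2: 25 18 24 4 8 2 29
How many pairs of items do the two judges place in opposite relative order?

Assign each item its position (1..7) in the first ordering, then rewrite the second ordering as that position sequence:
positions: 8→1, 24→2, 29→3, 2→4, 25→5, 4→6, 18→7
second ordering as positions: [5, 7, 2, 6, 1, 4, 3]
Discordant pairs = inversions in this position sequence.
5: 2, 1, 4, 3 → 4
7: 2, 6, 1, 4, 3 → 5
2: 1 → 1
6: 1, 4, 3 → 3
1: 0
4: 3 → 1
3: 0
Total: 4 + 5 + 1 + 3 + 0 + 1 + 0 = 14

14 discordant pairs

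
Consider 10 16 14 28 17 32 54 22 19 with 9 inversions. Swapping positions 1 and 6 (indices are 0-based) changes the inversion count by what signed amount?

Positions 1 and 6 hold 16 and 54; after swapping, the array is [10, 54, 14, 28, 17, 32, 16, 22, 19].
Sweep left to right; for each value list the smaller values that follow it:
10 → none → 0
54 → 14, 28, 17, 32, 16, 22, 19 → 7
14 → none → 0
28 → 17, 16, 22, 19 → 4
17 → 16 → 1
32 → 16, 22, 19 → 3
16 → none → 0
22 → 19 → 1
19 → none → 0
Sum: 0 + 7 + 0 + 4 + 1 + 3 + 0 + 1 + 0 = 16
Change: 16 − 9 = +7

+7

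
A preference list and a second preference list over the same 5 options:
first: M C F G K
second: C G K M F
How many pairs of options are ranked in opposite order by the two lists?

5

Assign each item its position (1..5) in the first ordering, then rewrite the second ordering as that position sequence:
positions: M→1, C→2, F→3, G→4, K→5
second ordering as positions: [2, 4, 5, 1, 3]
Discordant pairs = inversions in this position sequence.
2: 1 → 1
4: 1, 3 → 2
5: 1, 3 → 2
1: 0
3: 0
Total: 1 + 2 + 2 + 0 + 0 = 5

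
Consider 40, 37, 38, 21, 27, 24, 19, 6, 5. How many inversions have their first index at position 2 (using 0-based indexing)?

The element at index 2 is 38.
Elements after it: 21, 27, 24, 19, 6, 5
Those smaller than 38: 21, 27, 24, 19, 6, 5

6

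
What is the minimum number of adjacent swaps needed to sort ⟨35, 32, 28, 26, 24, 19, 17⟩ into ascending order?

21 adjacent swaps

Minimum adjacent swaps = number of inversions (each swap of adjacent out-of-order elements removes one inversion and no swap can remove more).
Count inversions — for each element, later elements that are smaller:
35: 32, 28, 26, 24, 19, 17 → 6
32: 28, 26, 24, 19, 17 → 5
28: 26, 24, 19, 17 → 4
26: 24, 19, 17 → 3
24: 19, 17 → 2
19: 17 → 1
17: none → 0
Total inversions: 6 + 5 + 4 + 3 + 2 + 1 + 0 = 21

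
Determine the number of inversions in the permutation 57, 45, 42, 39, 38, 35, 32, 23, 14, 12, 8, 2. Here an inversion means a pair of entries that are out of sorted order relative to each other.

Count, for each position, how many later elements it exceeds:
57: 11
45: 10
42: 9
39: 8
38: 7
35: 6
32: 5
23: 4
14: 3
12: 2
8: 1
2: 0
Sum: 11 + 10 + 9 + 8 + 7 + 6 + 5 + 4 + 3 + 2 + 1 + 0 = 66

66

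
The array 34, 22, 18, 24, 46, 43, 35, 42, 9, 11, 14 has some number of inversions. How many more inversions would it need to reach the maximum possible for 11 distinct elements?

Maximum inversions for 11 distinct elements is C(11, 2) = 11·10/2 = 55.
Current inversions — for each element, count later smaller elements:
34: 6
22: 4
18: 3
24: 3
46: 6
43: 5
35: 3
42: 3
9: 0
11: 0
14: 0
Current total: 6 + 4 + 3 + 3 + 6 + 5 + 3 + 3 + 0 + 0 + 0 = 33
Shortfall: 55 − 33 = 22

22 inversions short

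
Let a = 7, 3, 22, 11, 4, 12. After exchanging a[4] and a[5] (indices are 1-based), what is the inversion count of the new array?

5 inversions

Positions 4 and 5 hold 11 and 4; after swapping, the array is [7, 3, 22, 4, 11, 12].
Count, for each position, how many later elements it exceeds:
7 → 3, 4 → 2
3 → none → 0
22 → 4, 11, 12 → 3
4 → none → 0
11 → none → 0
12 → none → 0
Sum: 2 + 0 + 3 + 0 + 0 + 0 = 5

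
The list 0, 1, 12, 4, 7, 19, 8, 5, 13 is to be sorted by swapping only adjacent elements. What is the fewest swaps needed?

Each adjacent swap fixes exactly one inversion, so the minimum swap count equals the number of inversions.
Count inversions — for each element, later elements that are smaller:
0: none → 0
1: none → 0
12: 4, 7, 8, 5 → 4
4: none → 0
7: 5 → 1
19: 8, 5, 13 → 3
8: 5 → 1
5: none → 0
13: none → 0
Total inversions: 0 + 0 + 4 + 0 + 1 + 3 + 1 + 0 + 0 = 9

9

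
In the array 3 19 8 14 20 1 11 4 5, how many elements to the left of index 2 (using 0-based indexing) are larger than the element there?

1 such element

The element at index 2 is 8.
Elements before it: 3, 19
Those larger than 8: 19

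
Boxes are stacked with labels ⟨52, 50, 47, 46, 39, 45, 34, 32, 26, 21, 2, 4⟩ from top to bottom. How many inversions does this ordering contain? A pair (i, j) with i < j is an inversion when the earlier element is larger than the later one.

Element-by-element contributions:
52 → 50, 47, 46, 39, 45, 34, 32, 26, 21, 2, 4 → 11
50 → 47, 46, 39, 45, 34, 32, 26, 21, 2, 4 → 10
47 → 46, 39, 45, 34, 32, 26, 21, 2, 4 → 9
46 → 39, 45, 34, 32, 26, 21, 2, 4 → 8
39 → 34, 32, 26, 21, 2, 4 → 6
45 → 34, 32, 26, 21, 2, 4 → 6
34 → 32, 26, 21, 2, 4 → 5
32 → 26, 21, 2, 4 → 4
26 → 21, 2, 4 → 3
21 → 2, 4 → 2
2 → none → 0
4 → none → 0
Sum: 11 + 10 + 9 + 8 + 6 + 6 + 5 + 4 + 3 + 2 + 0 + 0 = 64

64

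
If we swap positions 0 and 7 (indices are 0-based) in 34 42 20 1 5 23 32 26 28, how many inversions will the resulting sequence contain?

Positions 0 and 7 hold 34 and 26; after swapping, the array is [26, 42, 20, 1, 5, 23, 32, 34, 28].
Count, for each position, how many later elements it exceeds:
26: 4
42: 7
20: 2
1: 0
5: 0
23: 0
32: 1
34: 1
28: 0
Sum: 4 + 7 + 2 + 0 + 0 + 0 + 1 + 1 + 0 = 15

Inversions: 15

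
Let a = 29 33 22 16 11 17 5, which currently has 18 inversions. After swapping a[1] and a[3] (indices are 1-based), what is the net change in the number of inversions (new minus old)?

Positions 1 and 3 hold 29 and 22; after swapping, the array is [22, 33, 29, 16, 11, 17, 5].
Count, for each position, how many later elements it exceeds:
22 → 16, 11, 17, 5 → 4
33 → 29, 16, 11, 17, 5 → 5
29 → 16, 11, 17, 5 → 4
16 → 11, 5 → 2
11 → 5 → 1
17 → 5 → 1
5 → none → 0
Sum: 4 + 5 + 4 + 2 + 1 + 1 + 0 = 17
Change: 17 − 18 = -1

-1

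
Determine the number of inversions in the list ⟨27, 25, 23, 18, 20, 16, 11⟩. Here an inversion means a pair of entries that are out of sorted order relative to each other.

Inversions: 20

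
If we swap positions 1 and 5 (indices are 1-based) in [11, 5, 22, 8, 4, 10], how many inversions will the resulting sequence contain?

Positions 1 and 5 hold 11 and 4; after swapping, the array is [4, 5, 22, 8, 11, 10].
Element-by-element contributions:
4: 0
5: 0
22: 3
8: 0
11: 1
10: 0
Sum: 0 + 0 + 3 + 0 + 1 + 0 = 4

4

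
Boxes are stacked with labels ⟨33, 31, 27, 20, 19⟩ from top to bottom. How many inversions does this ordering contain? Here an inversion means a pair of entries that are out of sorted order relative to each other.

There are 10 inversions.

Inversion pairs (indices are 0-based):
(0,1): 33 > 31
(0,2): 33 > 27
(0,3): 33 > 20
(0,4): 33 > 19
(1,2): 31 > 27
(1,3): 31 > 20
(1,4): 31 > 19
(2,3): 27 > 20
(2,4): 27 > 19
(3,4): 20 > 19
That's 10 pairs.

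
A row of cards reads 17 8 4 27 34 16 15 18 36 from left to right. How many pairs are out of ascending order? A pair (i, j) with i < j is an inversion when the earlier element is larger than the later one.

There are 12 inversions.

Count, for each position, how many later elements it exceeds:
17: 4
8: 1
4: 0
27: 3
34: 3
16: 1
15: 0
18: 0
36: 0
Sum: 4 + 1 + 0 + 3 + 3 + 1 + 0 + 0 + 0 = 12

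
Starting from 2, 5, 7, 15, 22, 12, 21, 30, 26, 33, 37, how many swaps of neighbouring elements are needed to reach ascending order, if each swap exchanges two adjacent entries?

Minimum adjacent swaps = number of inversions (each swap of adjacent out-of-order elements removes one inversion and no swap can remove more).
Count inversions — for each element, later elements that are smaller:
2: none → 0
5: none → 0
7: none → 0
15: 12 → 1
22: 12, 21 → 2
12: none → 0
21: none → 0
30: 26 → 1
26: none → 0
33: none → 0
37: none → 0
Total inversions: 0 + 0 + 0 + 1 + 2 + 0 + 0 + 1 + 0 + 0 + 0 = 4

4 adjacent swaps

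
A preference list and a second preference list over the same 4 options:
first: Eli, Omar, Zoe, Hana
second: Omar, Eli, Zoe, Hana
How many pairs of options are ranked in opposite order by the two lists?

Pairs: 1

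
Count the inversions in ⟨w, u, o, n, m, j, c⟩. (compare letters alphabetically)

21

Sweep left to right; for each value list the smaller values that follow it:
w → u, o, n, m, j, c → 6
u → o, n, m, j, c → 5
o → n, m, j, c → 4
n → m, j, c → 3
m → j, c → 2
j → c → 1
c → none → 0
Sum: 6 + 5 + 4 + 3 + 2 + 1 + 0 = 21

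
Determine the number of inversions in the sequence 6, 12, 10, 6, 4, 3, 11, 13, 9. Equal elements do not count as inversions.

Element-by-element contributions:
6 → 4, 3 → 2
12 → 10, 6, 4, 3, 11, 9 → 6
10 → 6, 4, 3, 9 → 4
6 → 4, 3 → 2
4 → 3 → 1
3 → none → 0
11 → 9 → 1
13 → 9 → 1
9 → none → 0
Sum: 2 + 6 + 4 + 2 + 1 + 0 + 1 + 1 + 0 = 17

17 inversions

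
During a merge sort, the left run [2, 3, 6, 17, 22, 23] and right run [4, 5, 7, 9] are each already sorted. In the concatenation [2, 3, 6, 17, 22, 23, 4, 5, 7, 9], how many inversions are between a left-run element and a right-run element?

Take each right-half value and tally the left-half values above it:
r = 4: 6, 17, 22, 23 → 4
r = 5: 6, 17, 22, 23 → 4
r = 7: 17, 22, 23 → 3
r = 9: 17, 22, 23 → 3
Cross-inversions: 4 + 4 + 3 + 3 = 14

There are 14 cross-inversions.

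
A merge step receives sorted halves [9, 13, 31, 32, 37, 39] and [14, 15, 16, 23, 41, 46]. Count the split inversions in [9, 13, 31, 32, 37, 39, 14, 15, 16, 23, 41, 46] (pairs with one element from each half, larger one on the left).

16

Take each right-half value and tally the left-half values above it:
r = 14: 31, 32, 37, 39 → 4
r = 15: 31, 32, 37, 39 → 4
r = 16: 31, 32, 37, 39 → 4
r = 23: 31, 32, 37, 39 → 4
r = 41: none → 0
r = 46: none → 0
Cross-inversions: 4 + 4 + 4 + 4 + 0 + 0 = 16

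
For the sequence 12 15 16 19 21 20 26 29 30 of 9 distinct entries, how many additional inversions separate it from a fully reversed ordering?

35

Maximum inversions for 9 distinct elements is C(9, 2) = 9·8/2 = 36.
Current inversions — for each element, count later smaller elements:
12: 0
15: 0
16: 0
19: 0
21: 1
20: 0
26: 0
29: 0
30: 0
Current total: 0 + 0 + 0 + 0 + 1 + 0 + 0 + 0 + 0 = 1
Shortfall: 36 − 1 = 35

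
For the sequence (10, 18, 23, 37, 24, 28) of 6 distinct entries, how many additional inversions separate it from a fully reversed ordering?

Maximum inversions for 6 distinct elements is C(6, 2) = 6·5/2 = 15.
Current inversions — for each element, count later smaller elements:
10: 0
18: 0
23: 0
37: 2
24: 0
28: 0
Current total: 0 + 0 + 0 + 2 + 0 + 0 = 2
Shortfall: 15 − 2 = 13

13 inversions short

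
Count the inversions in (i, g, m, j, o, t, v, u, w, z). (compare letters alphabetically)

3 out-of-order pairs

Sweep left to right; for each value list the smaller values that follow it:
i → g → 1
g → none → 0
m → j → 1
j → none → 0
o → none → 0
t → none → 0
v → u → 1
u → none → 0
w → none → 0
z → none → 0
Sum: 1 + 0 + 1 + 0 + 0 + 0 + 1 + 0 + 0 + 0 = 3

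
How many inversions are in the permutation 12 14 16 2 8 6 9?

13

Count, for each position, how many later elements it exceeds:
12 → 2, 8, 6, 9 → 4
14 → 2, 8, 6, 9 → 4
16 → 2, 8, 6, 9 → 4
2 → none → 0
8 → 6 → 1
6 → none → 0
9 → none → 0
Sum: 4 + 4 + 4 + 0 + 1 + 0 + 0 = 13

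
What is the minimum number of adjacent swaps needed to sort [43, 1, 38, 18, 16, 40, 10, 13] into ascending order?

18

Minimum adjacent swaps = number of inversions (each swap of adjacent out-of-order elements removes one inversion and no swap can remove more).
Count inversions — for each element, later elements that are smaller:
43: 1, 38, 18, 16, 40, 10, 13 → 7
1: none → 0
38: 18, 16, 10, 13 → 4
18: 16, 10, 13 → 3
16: 10, 13 → 2
40: 10, 13 → 2
10: none → 0
13: none → 0
Total inversions: 7 + 0 + 4 + 3 + 2 + 2 + 0 + 0 = 18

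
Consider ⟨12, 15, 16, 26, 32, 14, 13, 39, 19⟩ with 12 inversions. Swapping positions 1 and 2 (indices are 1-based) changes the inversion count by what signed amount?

+1

Positions 1 and 2 hold 12 and 15; after swapping, the array is [15, 12, 16, 26, 32, 14, 13, 39, 19].
For each element, count later entries that are smaller:
15 → 12, 14, 13 → 3
12 → none → 0
16 → 14, 13 → 2
26 → 14, 13, 19 → 3
32 → 14, 13, 19 → 3
14 → 13 → 1
13 → none → 0
39 → 19 → 1
19 → none → 0
Sum: 3 + 0 + 2 + 3 + 3 + 1 + 0 + 1 + 0 = 13
Change: 13 − 12 = +1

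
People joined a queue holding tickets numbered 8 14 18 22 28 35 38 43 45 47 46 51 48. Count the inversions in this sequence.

Count, for each position, how many later elements it exceeds:
8 → none → 0
14 → none → 0
18 → none → 0
22 → none → 0
28 → none → 0
35 → none → 0
38 → none → 0
43 → none → 0
45 → none → 0
47 → 46 → 1
46 → none → 0
51 → 48 → 1
48 → none → 0
Sum: 0 + 0 + 0 + 0 + 0 + 0 + 0 + 0 + 0 + 1 + 0 + 1 + 0 = 2

2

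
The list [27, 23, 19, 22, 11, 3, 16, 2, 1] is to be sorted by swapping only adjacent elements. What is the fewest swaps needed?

33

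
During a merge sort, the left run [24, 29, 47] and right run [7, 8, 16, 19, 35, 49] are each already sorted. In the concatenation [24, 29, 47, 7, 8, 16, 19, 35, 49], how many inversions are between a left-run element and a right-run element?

13 split inversions

Take each right-half value and tally the left-half values above it:
r = 7: 24, 29, 47 → 3
r = 8: 24, 29, 47 → 3
r = 16: 24, 29, 47 → 3
r = 19: 24, 29, 47 → 3
r = 35: 47 → 1
r = 49: none → 0
Cross-inversions: 3 + 3 + 3 + 3 + 1 + 0 = 13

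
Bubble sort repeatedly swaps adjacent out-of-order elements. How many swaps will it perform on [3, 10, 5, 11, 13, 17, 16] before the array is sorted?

There are 2 adjacent swaps.

Each adjacent swap fixes exactly one inversion, so the minimum swap count equals the number of inversions.
Count inversions — for each element, later elements that are smaller:
3: none → 0
10: 5 → 1
5: none → 0
11: none → 0
13: none → 0
17: 16 → 1
16: none → 0
Total inversions: 0 + 1 + 0 + 0 + 0 + 1 + 0 = 2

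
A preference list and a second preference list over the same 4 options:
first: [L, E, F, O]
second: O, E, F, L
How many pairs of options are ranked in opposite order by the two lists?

Assign each item its position (1..4) in the first ordering, then rewrite the second ordering as that position sequence:
positions: L→1, E→2, F→3, O→4
second ordering as positions: [4, 2, 3, 1]
Discordant pairs = inversions in this position sequence.
4: 2, 3, 1 → 3
2: 1 → 1
3: 1 → 1
1: 0
Total: 3 + 1 + 1 + 0 = 5

5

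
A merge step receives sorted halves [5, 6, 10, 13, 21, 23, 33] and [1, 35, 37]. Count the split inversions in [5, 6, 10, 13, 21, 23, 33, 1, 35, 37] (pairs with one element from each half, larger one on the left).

Split inversions: 7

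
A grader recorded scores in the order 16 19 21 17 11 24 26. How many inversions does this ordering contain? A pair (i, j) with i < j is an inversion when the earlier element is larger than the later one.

There are 6 inversions.

Listing every pair i<j with a[i]>a[j] (using 1-based positions):
(1,5): 16 > 11
(2,4): 19 > 17
(2,5): 19 > 11
(3,4): 21 > 17
(3,5): 21 > 11
(4,5): 17 > 11
That's 6 pairs.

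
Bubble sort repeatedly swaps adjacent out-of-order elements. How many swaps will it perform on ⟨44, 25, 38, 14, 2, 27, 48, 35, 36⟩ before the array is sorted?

Minimum adjacent swaps = number of inversions (each swap of adjacent out-of-order elements removes one inversion and no swap can remove more).
Count inversions — for each element, later elements that are smaller:
44: 25, 38, 14, 2, 27, 35, 36 → 7
25: 14, 2 → 2
38: 14, 2, 27, 35, 36 → 5
14: 2 → 1
2: none → 0
27: none → 0
48: 35, 36 → 2
35: none → 0
36: none → 0
Total inversions: 7 + 2 + 5 + 1 + 0 + 0 + 2 + 0 + 0 = 17

There are 17 swaps.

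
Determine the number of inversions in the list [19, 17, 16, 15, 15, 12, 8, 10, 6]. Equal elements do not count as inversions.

For each element, count later entries that are smaller:
19: 8
17: 7
16: 6
15: 4
15: 4
12: 3
8: 1
10: 1
6: 0
Sum: 8 + 7 + 6 + 4 + 4 + 3 + 1 + 1 + 0 = 34

34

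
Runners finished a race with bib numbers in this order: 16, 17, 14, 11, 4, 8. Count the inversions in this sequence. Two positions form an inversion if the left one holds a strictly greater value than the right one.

13

Count, for each position, how many later elements it exceeds:
16 → 14, 11, 4, 8 → 4
17 → 14, 11, 4, 8 → 4
14 → 11, 4, 8 → 3
11 → 4, 8 → 2
4 → none → 0
8 → none → 0
Sum: 4 + 4 + 3 + 2 + 0 + 0 = 13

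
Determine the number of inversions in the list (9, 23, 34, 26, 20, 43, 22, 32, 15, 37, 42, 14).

Element-by-element contributions:
9 → none → 0
23 → 20, 22, 15, 14 → 4
34 → 26, 20, 22, 32, 15, 14 → 6
26 → 20, 22, 15, 14 → 4
20 → 15, 14 → 2
43 → 22, 32, 15, 37, 42, 14 → 6
22 → 15, 14 → 2
32 → 15, 14 → 2
15 → 14 → 1
37 → 14 → 1
42 → 14 → 1
14 → none → 0
Sum: 0 + 4 + 6 + 4 + 2 + 6 + 2 + 2 + 1 + 1 + 1 + 0 = 29

29 out-of-order pairs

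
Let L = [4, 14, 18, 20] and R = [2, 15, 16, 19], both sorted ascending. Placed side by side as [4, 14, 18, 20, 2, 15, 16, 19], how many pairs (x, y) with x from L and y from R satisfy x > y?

Count, for every r in R, how many entries of L exceed r:
r = 2: 4, 14, 18, 20 → 4
r = 15: 18, 20 → 2
r = 16: 18, 20 → 2
r = 19: 20 → 1
Cross-inversions: 4 + 2 + 2 + 1 = 9

9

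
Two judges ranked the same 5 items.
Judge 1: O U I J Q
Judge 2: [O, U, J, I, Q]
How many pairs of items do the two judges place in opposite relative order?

Assign each item its position (1..5) in the first ordering, then rewrite the second ordering as that position sequence:
positions: O→1, U→2, I→3, J→4, Q→5
second ordering as positions: [1, 2, 4, 3, 5]
Discordant pairs = inversions in this position sequence.
1: 0
2: 0
4: 3 → 1
3: 0
5: 0
Total: 0 + 0 + 1 + 0 + 0 = 1

1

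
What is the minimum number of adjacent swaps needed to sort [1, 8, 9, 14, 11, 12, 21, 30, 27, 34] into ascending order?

3

The minimum number of adjacent swaps to sort an array equals its inversion count, since every such swap removes exactly one inversion.
Count inversions — for each element, later elements that are smaller:
1: none → 0
8: none → 0
9: none → 0
14: 11, 12 → 2
11: none → 0
12: none → 0
21: none → 0
30: 27 → 1
27: none → 0
34: none → 0
Total inversions: 0 + 0 + 0 + 2 + 0 + 0 + 0 + 1 + 0 + 0 = 3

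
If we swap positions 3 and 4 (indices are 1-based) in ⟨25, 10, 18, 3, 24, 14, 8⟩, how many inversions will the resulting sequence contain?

Positions 3 and 4 hold 18 and 3; after swapping, the array is [25, 10, 3, 18, 24, 14, 8].
Sweep left to right; for each value list the smaller values that follow it:
25 → 10, 3, 18, 24, 14, 8 → 6
10 → 3, 8 → 2
3 → none → 0
18 → 14, 8 → 2
24 → 14, 8 → 2
14 → 8 → 1
8 → none → 0
Sum: 6 + 2 + 0 + 2 + 2 + 1 + 0 = 13

13 inversions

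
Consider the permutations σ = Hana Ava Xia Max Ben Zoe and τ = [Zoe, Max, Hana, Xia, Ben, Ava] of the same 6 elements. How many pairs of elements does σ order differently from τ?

10 discordant pairs

Assign each item its position (1..6) in the first ordering, then rewrite the second ordering as that position sequence:
positions: Hana→1, Ava→2, Xia→3, Max→4, Ben→5, Zoe→6
second ordering as positions: [6, 4, 1, 3, 5, 2]
Discordant pairs = inversions in this position sequence.
6: 4, 1, 3, 5, 2 → 5
4: 1, 3, 2 → 3
1: 0
3: 2 → 1
5: 2 → 1
2: 0
Total: 5 + 3 + 0 + 1 + 1 + 0 = 10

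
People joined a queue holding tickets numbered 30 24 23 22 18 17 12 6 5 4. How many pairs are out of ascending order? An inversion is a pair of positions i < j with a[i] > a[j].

There are 45 inversions.

Count, for each position, how many later elements it exceeds:
30 → 24, 23, 22, 18, 17, 12, 6, 5, 4 → 9
24 → 23, 22, 18, 17, 12, 6, 5, 4 → 8
23 → 22, 18, 17, 12, 6, 5, 4 → 7
22 → 18, 17, 12, 6, 5, 4 → 6
18 → 17, 12, 6, 5, 4 → 5
17 → 12, 6, 5, 4 → 4
12 → 6, 5, 4 → 3
6 → 5, 4 → 2
5 → 4 → 1
4 → none → 0
Sum: 9 + 8 + 7 + 6 + 5 + 4 + 3 + 2 + 1 + 0 = 45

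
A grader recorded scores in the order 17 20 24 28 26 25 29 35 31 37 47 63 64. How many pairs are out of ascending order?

Sweep left to right; for each value list the smaller values that follow it:
17 → none → 0
20 → none → 0
24 → none → 0
28 → 26, 25 → 2
26 → 25 → 1
25 → none → 0
29 → none → 0
35 → 31 → 1
31 → none → 0
37 → none → 0
47 → none → 0
63 → none → 0
64 → none → 0
Sum: 0 + 0 + 0 + 2 + 1 + 0 + 0 + 1 + 0 + 0 + 0 + 0 + 0 = 4

4 inversions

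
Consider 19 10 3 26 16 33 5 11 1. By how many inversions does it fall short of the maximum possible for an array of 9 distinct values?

Maximum inversions for 9 distinct elements is C(9, 2) = 9·8/2 = 36.
Current inversions — for each element, count later smaller elements:
19: 6
10: 3
3: 1
26: 4
16: 3
33: 3
5: 1
11: 1
1: 0
Current total: 6 + 3 + 1 + 4 + 3 + 3 + 1 + 1 + 0 = 22
Shortfall: 36 − 22 = 14

14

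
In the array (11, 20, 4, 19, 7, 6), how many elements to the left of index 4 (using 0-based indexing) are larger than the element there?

3

The element at index 4 is 7.
Elements before it: 11, 20, 4, 19
Those larger than 7: 11, 20, 19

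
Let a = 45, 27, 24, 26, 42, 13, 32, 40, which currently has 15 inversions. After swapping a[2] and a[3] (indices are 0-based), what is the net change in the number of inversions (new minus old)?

+1

Positions 2 and 3 hold 24 and 26; after swapping, the array is [45, 27, 26, 24, 42, 13, 32, 40].
For each element, count later entries that are smaller:
45 → 27, 26, 24, 42, 13, 32, 40 → 7
27 → 26, 24, 13 → 3
26 → 24, 13 → 2
24 → 13 → 1
42 → 13, 32, 40 → 3
13 → none → 0
32 → none → 0
40 → none → 0
Sum: 7 + 3 + 2 + 1 + 3 + 0 + 0 + 0 = 16
Change: 16 − 15 = +1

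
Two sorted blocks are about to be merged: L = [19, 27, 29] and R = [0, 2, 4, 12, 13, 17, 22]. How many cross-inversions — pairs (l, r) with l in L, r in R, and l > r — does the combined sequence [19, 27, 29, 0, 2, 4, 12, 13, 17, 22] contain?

20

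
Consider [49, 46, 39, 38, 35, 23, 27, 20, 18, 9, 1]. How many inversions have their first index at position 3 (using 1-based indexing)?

8 such elements

The element at index 3 is 39.
Elements after it: 38, 35, 23, 27, 20, 18, 9, 1
Those smaller than 39: 38, 35, 23, 27, 20, 18, 9, 1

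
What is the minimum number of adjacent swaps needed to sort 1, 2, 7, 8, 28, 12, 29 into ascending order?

The minimum number of adjacent swaps to sort an array equals its inversion count, since every such swap removes exactly one inversion.
Count inversions — for each element, later elements that are smaller:
1: none → 0
2: none → 0
7: none → 0
8: none → 0
28: 12 → 1
12: none → 0
29: none → 0
Total inversions: 0 + 0 + 0 + 0 + 1 + 0 + 0 = 1

1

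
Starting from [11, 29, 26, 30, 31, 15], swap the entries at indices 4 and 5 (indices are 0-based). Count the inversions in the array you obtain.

Positions 4 and 5 hold 31 and 15; after swapping, the array is [11, 29, 26, 30, 15, 31].
Sweep left to right; for each value list the smaller values that follow it:
11 → none → 0
29 → 26, 15 → 2
26 → 15 → 1
30 → 15 → 1
15 → none → 0
31 → none → 0
Sum: 0 + 2 + 1 + 1 + 0 + 0 = 4

4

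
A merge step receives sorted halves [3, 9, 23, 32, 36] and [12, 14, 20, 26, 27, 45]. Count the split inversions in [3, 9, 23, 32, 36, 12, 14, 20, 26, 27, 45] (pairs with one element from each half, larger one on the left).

13

Take each right-half value and tally the left-half values above it:
r = 12: 23, 32, 36 → 3
r = 14: 23, 32, 36 → 3
r = 20: 23, 32, 36 → 3
r = 26: 32, 36 → 2
r = 27: 32, 36 → 2
r = 45: none → 0
Cross-inversions: 3 + 3 + 3 + 2 + 2 + 0 = 13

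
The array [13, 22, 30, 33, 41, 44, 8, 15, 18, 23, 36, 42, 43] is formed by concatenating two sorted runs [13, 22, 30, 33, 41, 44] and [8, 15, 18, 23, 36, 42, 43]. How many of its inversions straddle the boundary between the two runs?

Count, for every r in R, how many entries of L exceed r:
r = 8: 13, 22, 30, 33, 41, 44 → 6
r = 15: 22, 30, 33, 41, 44 → 5
r = 18: 22, 30, 33, 41, 44 → 5
r = 23: 30, 33, 41, 44 → 4
r = 36: 41, 44 → 2
r = 42: 44 → 1
r = 43: 44 → 1
Cross-inversions: 6 + 5 + 5 + 4 + 2 + 1 + 1 = 24

Split inversions: 24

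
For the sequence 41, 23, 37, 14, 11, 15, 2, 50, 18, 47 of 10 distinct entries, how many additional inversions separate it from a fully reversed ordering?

Maximum inversions for 10 distinct elements is C(10, 2) = 10·9/2 = 45.
Current inversions — for each element, count later smaller elements:
41: 7
23: 5
37: 5
14: 2
11: 1
15: 1
2: 0
50: 2
18: 0
47: 0
Current total: 7 + 5 + 5 + 2 + 1 + 1 + 0 + 2 + 0 + 0 = 23
Shortfall: 45 − 23 = 22

22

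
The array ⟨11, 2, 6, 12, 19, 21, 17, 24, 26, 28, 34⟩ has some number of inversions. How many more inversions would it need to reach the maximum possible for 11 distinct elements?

51

Maximum inversions for 11 distinct elements is C(11, 2) = 11·10/2 = 55.
Current inversions — for each element, count later smaller elements:
11: 2
2: 0
6: 0
12: 0
19: 1
21: 1
17: 0
24: 0
26: 0
28: 0
34: 0
Current total: 2 + 0 + 0 + 0 + 1 + 1 + 0 + 0 + 0 + 0 + 0 = 4
Shortfall: 55 − 4 = 51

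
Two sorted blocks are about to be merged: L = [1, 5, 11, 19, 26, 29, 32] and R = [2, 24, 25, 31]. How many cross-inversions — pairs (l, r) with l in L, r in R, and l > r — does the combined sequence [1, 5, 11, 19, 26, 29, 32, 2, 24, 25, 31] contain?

13 split inversions

Take each right-half value and tally the left-half values above it:
r = 2: 5, 11, 19, 26, 29, 32 → 6
r = 24: 26, 29, 32 → 3
r = 25: 26, 29, 32 → 3
r = 31: 32 → 1
Cross-inversions: 6 + 3 + 3 + 1 = 13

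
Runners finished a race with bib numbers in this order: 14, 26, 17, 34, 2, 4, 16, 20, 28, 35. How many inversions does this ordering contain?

15 inversions

For each element, count later entries that are smaller:
14 → 2, 4 → 2
26 → 17, 2, 4, 16, 20 → 5
17 → 2, 4, 16 → 3
34 → 2, 4, 16, 20, 28 → 5
2 → none → 0
4 → none → 0
16 → none → 0
20 → none → 0
28 → none → 0
35 → none → 0
Sum: 2 + 5 + 3 + 5 + 0 + 0 + 0 + 0 + 0 + 0 = 15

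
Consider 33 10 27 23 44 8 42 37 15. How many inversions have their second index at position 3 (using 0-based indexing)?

2 such elements

The element at index 3 is 23.
Elements before it: 33, 10, 27
Those larger than 23: 33, 27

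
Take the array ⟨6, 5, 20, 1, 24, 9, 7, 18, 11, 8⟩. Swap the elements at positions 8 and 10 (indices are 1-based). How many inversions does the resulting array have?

There are 16 inversions.

Positions 8 and 10 hold 18 and 8; after swapping, the array is [6, 5, 20, 1, 24, 9, 7, 8, 11, 18].
Element-by-element contributions:
6: 2
5: 1
20: 6
1: 0
24: 5
9: 2
7: 0
8: 0
11: 0
18: 0
Sum: 2 + 1 + 6 + 0 + 5 + 2 + 0 + 0 + 0 + 0 = 16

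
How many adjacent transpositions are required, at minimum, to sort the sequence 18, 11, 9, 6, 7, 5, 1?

20 adjacent swaps

Each adjacent swap fixes exactly one inversion, so the minimum swap count equals the number of inversions.
Count inversions — for each element, later elements that are smaller:
18: 11, 9, 6, 7, 5, 1 → 6
11: 9, 6, 7, 5, 1 → 5
9: 6, 7, 5, 1 → 4
6: 5, 1 → 2
7: 5, 1 → 2
5: 1 → 1
1: none → 0
Total inversions: 6 + 5 + 4 + 2 + 2 + 1 + 0 = 20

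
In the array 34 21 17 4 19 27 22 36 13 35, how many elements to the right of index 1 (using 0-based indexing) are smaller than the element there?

The element at index 1 is 21.
Elements after it: 17, 4, 19, 27, 22, 36, 13, 35
Those smaller than 21: 17, 4, 19, 13

4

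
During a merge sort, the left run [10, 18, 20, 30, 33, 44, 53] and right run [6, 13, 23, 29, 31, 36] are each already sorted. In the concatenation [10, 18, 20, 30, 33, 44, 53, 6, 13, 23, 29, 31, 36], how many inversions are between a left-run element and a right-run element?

Take each right-half value and tally the left-half values above it:
r = 6: 10, 18, 20, 30, 33, 44, 53 → 7
r = 13: 18, 20, 30, 33, 44, 53 → 6
r = 23: 30, 33, 44, 53 → 4
r = 29: 30, 33, 44, 53 → 4
r = 31: 33, 44, 53 → 3
r = 36: 44, 53 → 2
Cross-inversions: 7 + 6 + 4 + 4 + 3 + 2 = 26

26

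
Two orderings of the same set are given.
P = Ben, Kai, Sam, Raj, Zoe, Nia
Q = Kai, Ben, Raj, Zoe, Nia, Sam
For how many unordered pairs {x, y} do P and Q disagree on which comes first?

Assign each item its position (1..6) in the first ordering, then rewrite the second ordering as that position sequence:
positions: Ben→1, Kai→2, Sam→3, Raj→4, Zoe→5, Nia→6
second ordering as positions: [2, 1, 4, 5, 6, 3]
Discordant pairs = inversions in this position sequence.
2: 1 → 1
1: 0
4: 3 → 1
5: 3 → 1
6: 3 → 1
3: 0
Total: 1 + 0 + 1 + 1 + 1 + 0 = 4

Disagreeing pairs: 4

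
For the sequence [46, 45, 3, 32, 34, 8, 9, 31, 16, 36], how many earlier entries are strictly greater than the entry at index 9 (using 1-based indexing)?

The element at index 9 is 16.
Elements before it: 46, 45, 3, 32, 34, 8, 9, 31
Those larger than 16: 46, 45, 32, 34, 31

5 such elements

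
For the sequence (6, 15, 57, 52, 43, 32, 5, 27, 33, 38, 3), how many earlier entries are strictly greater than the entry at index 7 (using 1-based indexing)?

6 such elements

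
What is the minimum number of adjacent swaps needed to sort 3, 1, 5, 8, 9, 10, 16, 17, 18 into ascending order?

1

Each adjacent swap fixes exactly one inversion, so the minimum swap count equals the number of inversions.
Count inversions — for each element, later elements that are smaller:
3: 1 → 1
1: none → 0
5: none → 0
8: none → 0
9: none → 0
10: none → 0
16: none → 0
17: none → 0
18: none → 0
Total inversions: 1 + 0 + 0 + 0 + 0 + 0 + 0 + 0 + 0 = 1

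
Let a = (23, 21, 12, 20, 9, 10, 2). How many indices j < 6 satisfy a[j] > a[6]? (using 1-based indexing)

4

The element at index 6 is 10.
Elements before it: 23, 21, 12, 20, 9
Those larger than 10: 23, 21, 12, 20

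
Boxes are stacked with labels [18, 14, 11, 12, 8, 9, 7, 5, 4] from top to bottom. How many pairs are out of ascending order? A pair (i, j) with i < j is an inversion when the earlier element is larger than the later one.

There are 34 out-of-order pairs.

Sweep left to right; for each value list the smaller values that follow it:
18: 8
14: 7
11: 5
12: 5
8: 3
9: 3
7: 2
5: 1
4: 0
Sum: 8 + 7 + 5 + 5 + 3 + 3 + 2 + 1 + 0 = 34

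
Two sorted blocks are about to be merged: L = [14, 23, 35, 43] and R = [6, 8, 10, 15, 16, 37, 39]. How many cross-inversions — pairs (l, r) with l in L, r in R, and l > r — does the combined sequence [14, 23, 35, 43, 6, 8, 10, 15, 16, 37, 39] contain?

Take each right-half value and tally the left-half values above it:
r = 6: 14, 23, 35, 43 → 4
r = 8: 14, 23, 35, 43 → 4
r = 10: 14, 23, 35, 43 → 4
r = 15: 23, 35, 43 → 3
r = 16: 23, 35, 43 → 3
r = 37: 43 → 1
r = 39: 43 → 1
Cross-inversions: 4 + 4 + 4 + 3 + 3 + 1 + 1 = 20

There are 20 split inversions.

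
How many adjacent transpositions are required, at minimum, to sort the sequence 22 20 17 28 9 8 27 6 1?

28

The minimum number of adjacent swaps to sort an array equals its inversion count, since every such swap removes exactly one inversion.
Count inversions — for each element, later elements that are smaller:
22: 20, 17, 9, 8, 6, 1 → 6
20: 17, 9, 8, 6, 1 → 5
17: 9, 8, 6, 1 → 4
28: 9, 8, 27, 6, 1 → 5
9: 8, 6, 1 → 3
8: 6, 1 → 2
27: 6, 1 → 2
6: 1 → 1
1: none → 0
Total inversions: 6 + 5 + 4 + 5 + 3 + 2 + 2 + 1 + 0 = 28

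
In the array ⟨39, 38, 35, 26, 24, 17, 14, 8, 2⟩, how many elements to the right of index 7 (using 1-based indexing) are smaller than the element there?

The element at index 7 is 14.
Elements after it: 8, 2
Those smaller than 14: 8, 2

2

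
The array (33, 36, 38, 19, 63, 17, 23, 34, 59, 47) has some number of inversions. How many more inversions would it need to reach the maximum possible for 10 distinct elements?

27

Maximum inversions for 10 distinct elements is C(10, 2) = 10·9/2 = 45.
Current inversions — for each element, count later smaller elements:
33: 3
36: 4
38: 4
19: 1
63: 5
17: 0
23: 0
34: 0
59: 1
47: 0
Current total: 3 + 4 + 4 + 1 + 5 + 0 + 0 + 0 + 1 + 0 = 18
Shortfall: 45 − 18 = 27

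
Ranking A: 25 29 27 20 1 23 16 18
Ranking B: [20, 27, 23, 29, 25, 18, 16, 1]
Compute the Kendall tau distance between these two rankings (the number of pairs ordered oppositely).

12

Assign each item its position (1..8) in the first ordering, then rewrite the second ordering as that position sequence:
positions: 25→1, 29→2, 27→3, 20→4, 1→5, 23→6, 16→7, 18→8
second ordering as positions: [4, 3, 6, 2, 1, 8, 7, 5]
Discordant pairs = inversions in this position sequence.
4: 3, 2, 1 → 3
3: 2, 1 → 2
6: 2, 1, 5 → 3
2: 1 → 1
1: 0
8: 7, 5 → 2
7: 5 → 1
5: 0
Total: 3 + 2 + 3 + 1 + 0 + 2 + 1 + 0 = 12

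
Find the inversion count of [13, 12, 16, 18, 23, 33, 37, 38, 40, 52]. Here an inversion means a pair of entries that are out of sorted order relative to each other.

Element-by-element contributions:
13: 1
12: 0
16: 0
18: 0
23: 0
33: 0
37: 0
38: 0
40: 0
52: 0
Sum: 1 + 0 + 0 + 0 + 0 + 0 + 0 + 0 + 0 + 0 = 1

1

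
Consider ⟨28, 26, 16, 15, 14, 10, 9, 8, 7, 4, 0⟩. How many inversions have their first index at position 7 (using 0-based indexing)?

The element at index 7 is 8.
Elements after it: 7, 4, 0
Those smaller than 8: 7, 4, 0

3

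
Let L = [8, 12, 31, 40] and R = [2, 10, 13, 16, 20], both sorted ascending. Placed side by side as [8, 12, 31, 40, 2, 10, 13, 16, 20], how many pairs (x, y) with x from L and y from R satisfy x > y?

13 split inversions

For each element r of the right run, count left-run elements greater than r:
r = 2: 8, 12, 31, 40 → 4
r = 10: 12, 31, 40 → 3
r = 13: 31, 40 → 2
r = 16: 31, 40 → 2
r = 20: 31, 40 → 2
Cross-inversions: 4 + 3 + 2 + 2 + 2 = 13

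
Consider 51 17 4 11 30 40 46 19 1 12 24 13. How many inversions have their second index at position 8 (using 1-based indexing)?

The element at index 8 is 19.
Elements before it: 51, 17, 4, 11, 30, 40, 46
Those larger than 19: 51, 30, 40, 46

4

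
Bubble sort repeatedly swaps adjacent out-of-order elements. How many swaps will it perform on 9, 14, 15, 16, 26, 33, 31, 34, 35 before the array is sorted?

Minimum adjacent swaps = number of inversions (each swap of adjacent out-of-order elements removes one inversion and no swap can remove more).
Count inversions — for each element, later elements that are smaller:
9: none → 0
14: none → 0
15: none → 0
16: none → 0
26: none → 0
33: 31 → 1
31: none → 0
34: none → 0
35: none → 0
Total inversions: 0 + 0 + 0 + 0 + 0 + 1 + 0 + 0 + 0 = 1

1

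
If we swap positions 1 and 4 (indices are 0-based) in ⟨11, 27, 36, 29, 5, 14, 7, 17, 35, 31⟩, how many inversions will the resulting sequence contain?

Positions 1 and 4 hold 27 and 5; after swapping, the array is [11, 5, 36, 29, 27, 14, 7, 17, 35, 31].
For each element, count later entries that are smaller:
11: 2
5: 0
36: 7
29: 4
27: 3
14: 1
7: 0
17: 0
35: 1
31: 0
Sum: 2 + 0 + 7 + 4 + 3 + 1 + 0 + 0 + 1 + 0 = 18

There are 18 inversions.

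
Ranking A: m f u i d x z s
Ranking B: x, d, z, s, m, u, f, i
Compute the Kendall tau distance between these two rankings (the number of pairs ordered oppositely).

Discordant pairs: 18

Assign each item its position (1..8) in the first ordering, then rewrite the second ordering as that position sequence:
positions: m→1, f→2, u→3, i→4, d→5, x→6, z→7, s→8
second ordering as positions: [6, 5, 7, 8, 1, 3, 2, 4]
Discordant pairs = inversions in this position sequence.
6: 5, 1, 3, 2, 4 → 5
5: 1, 3, 2, 4 → 4
7: 1, 3, 2, 4 → 4
8: 1, 3, 2, 4 → 4
1: 0
3: 2 → 1
2: 0
4: 0
Total: 5 + 4 + 4 + 4 + 0 + 1 + 0 + 0 = 18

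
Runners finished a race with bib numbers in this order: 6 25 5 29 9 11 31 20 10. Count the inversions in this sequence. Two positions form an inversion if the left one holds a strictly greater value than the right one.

Sweep left to right; for each value list the smaller values that follow it:
6 → 5 → 1
25 → 5, 9, 11, 20, 10 → 5
5 → none → 0
29 → 9, 11, 20, 10 → 4
9 → none → 0
11 → 10 → 1
31 → 20, 10 → 2
20 → 10 → 1
10 → none → 0
Sum: 1 + 5 + 0 + 4 + 0 + 1 + 2 + 1 + 0 = 14

14 inversions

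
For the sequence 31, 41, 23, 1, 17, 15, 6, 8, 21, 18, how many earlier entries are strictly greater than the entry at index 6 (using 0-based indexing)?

5 such elements

The element at index 6 is 6.
Elements before it: 31, 41, 23, 1, 17, 15
Those larger than 6: 31, 41, 23, 17, 15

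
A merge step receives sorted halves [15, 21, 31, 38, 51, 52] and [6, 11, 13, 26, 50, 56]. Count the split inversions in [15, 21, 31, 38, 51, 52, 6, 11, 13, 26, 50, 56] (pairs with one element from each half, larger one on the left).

For each element r of the right run, count left-run elements greater than r:
r = 6: 15, 21, 31, 38, 51, 52 → 6
r = 11: 15, 21, 31, 38, 51, 52 → 6
r = 13: 15, 21, 31, 38, 51, 52 → 6
r = 26: 31, 38, 51, 52 → 4
r = 50: 51, 52 → 2
r = 56: none → 0
Cross-inversions: 6 + 6 + 6 + 4 + 2 + 0 = 24

24 split inversions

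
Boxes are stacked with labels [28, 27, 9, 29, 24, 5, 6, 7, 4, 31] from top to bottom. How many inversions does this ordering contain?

Count, for each position, how many later elements it exceeds:
28: 7
27: 6
9: 4
29: 5
24: 4
5: 1
6: 1
7: 1
4: 0
31: 0
Sum: 7 + 6 + 4 + 5 + 4 + 1 + 1 + 1 + 0 + 0 = 29

29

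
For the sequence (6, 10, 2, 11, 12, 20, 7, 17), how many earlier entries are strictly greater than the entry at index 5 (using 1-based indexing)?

0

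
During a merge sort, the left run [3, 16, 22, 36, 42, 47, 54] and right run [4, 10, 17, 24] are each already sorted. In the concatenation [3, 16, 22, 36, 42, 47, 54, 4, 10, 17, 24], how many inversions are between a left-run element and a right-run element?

For each element r of the right run, count left-run elements greater than r:
r = 4: 16, 22, 36, 42, 47, 54 → 6
r = 10: 16, 22, 36, 42, 47, 54 → 6
r = 17: 22, 36, 42, 47, 54 → 5
r = 24: 36, 42, 47, 54 → 4
Cross-inversions: 6 + 6 + 5 + 4 = 21

Split inversions: 21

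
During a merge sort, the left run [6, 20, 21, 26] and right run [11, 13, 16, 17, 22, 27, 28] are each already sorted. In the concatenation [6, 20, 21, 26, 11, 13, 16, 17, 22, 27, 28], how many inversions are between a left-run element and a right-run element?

For each element r of the right run, count left-run elements greater than r:
r = 11: 20, 21, 26 → 3
r = 13: 20, 21, 26 → 3
r = 16: 20, 21, 26 → 3
r = 17: 20, 21, 26 → 3
r = 22: 26 → 1
r = 27: none → 0
r = 28: none → 0
Cross-inversions: 3 + 3 + 3 + 3 + 1 + 0 + 0 = 13

13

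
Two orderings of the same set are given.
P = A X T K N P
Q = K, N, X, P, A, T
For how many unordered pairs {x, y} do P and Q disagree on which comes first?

9 disagreeing pairs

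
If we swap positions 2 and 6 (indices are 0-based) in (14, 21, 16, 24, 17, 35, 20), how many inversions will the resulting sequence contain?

9

Positions 2 and 6 hold 16 and 20; after swapping, the array is [14, 21, 20, 24, 17, 35, 16].
Count, for each position, how many later elements it exceeds:
14: 0
21: 3
20: 2
24: 2
17: 1
35: 1
16: 0
Sum: 0 + 3 + 2 + 2 + 1 + 1 + 0 = 9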